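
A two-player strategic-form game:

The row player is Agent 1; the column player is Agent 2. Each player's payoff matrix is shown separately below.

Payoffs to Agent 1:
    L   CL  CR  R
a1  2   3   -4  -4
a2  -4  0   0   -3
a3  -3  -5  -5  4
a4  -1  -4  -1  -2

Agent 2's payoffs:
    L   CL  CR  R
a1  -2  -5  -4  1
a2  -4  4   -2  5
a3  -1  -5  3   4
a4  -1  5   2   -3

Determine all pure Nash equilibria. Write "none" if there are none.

Mark each player's best response to every combination of opponents' strategies; a profile where every player is best-responding is a pure Nash equilibrium.
Agent 1 against L: payoffs 2, -4, -3, -1 → best response a1.
Agent 1 against CL: payoffs 3, 0, -5, -4 → best response a1.
Agent 1 against CR: payoffs -4, 0, -5, -1 → best response a2.
Agent 1 against R: payoffs -4, -3, 4, -2 → best response a3.
Agent 2 against a1: payoffs -2, -5, -4, 1 → best response R.
Agent 2 against a2: payoffs -4, 4, -2, 5 → best response R.
Agent 2 against a3: payoffs -1, -5, 3, 4 → best response R.
Agent 2 against a4: payoffs -1, 5, 2, -3 → best response CL.
Mutual best responses: (a3, R).

(a3, R)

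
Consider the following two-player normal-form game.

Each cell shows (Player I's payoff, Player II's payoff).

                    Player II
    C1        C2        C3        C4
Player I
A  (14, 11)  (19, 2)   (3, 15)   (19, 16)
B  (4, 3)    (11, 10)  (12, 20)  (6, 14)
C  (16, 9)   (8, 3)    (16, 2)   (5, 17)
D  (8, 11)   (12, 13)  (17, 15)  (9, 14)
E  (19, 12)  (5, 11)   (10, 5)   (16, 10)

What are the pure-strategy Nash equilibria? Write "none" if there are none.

Player I against C1: payoffs 14, 4, 16, 8, 19 → best response E.
Player I against C2: payoffs 19, 11, 8, 12, 5 → best response A.
Player I against C3: payoffs 3, 12, 16, 17, 10 → best response D.
Player I against C4: payoffs 19, 6, 5, 9, 16 → best response A.
Player II against A: payoffs 11, 2, 15, 16 → best response C4.
Player II against B: payoffs 3, 10, 20, 14 → best response C3.
Player II against C: payoffs 9, 3, 2, 17 → best response C4.
Player II against D: payoffs 11, 13, 15, 14 → best response C3.
Player II against E: payoffs 12, 11, 5, 10 → best response C1.
Mutual best responses: (A, C4); (D, C3); (E, C1).

The pure Nash equilibria are (A, C4), (D, C3), (E, C1).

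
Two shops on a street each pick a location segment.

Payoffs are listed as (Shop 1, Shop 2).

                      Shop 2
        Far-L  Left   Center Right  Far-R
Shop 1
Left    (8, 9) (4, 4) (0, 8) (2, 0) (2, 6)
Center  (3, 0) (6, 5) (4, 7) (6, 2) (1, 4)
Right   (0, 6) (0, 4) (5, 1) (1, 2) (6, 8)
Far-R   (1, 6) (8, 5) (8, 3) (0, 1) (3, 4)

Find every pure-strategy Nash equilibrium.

(Left, Far-L): Shop 1 gets 8, best alternative 3; Shop 2 gets 9, best alternative 8. No profitable deviation — NE.
(Left, Left): Shop 1 can switch to Center (4 → 6). Not NE.
(Left, Center): Shop 1 can switch to Center (0 → 4). Not NE.
(Left, Right): Shop 1 can switch to Center (2 → 6). Not NE.
(Left, Far-R): Shop 1 can switch to Right (2 → 6). Not NE.
(Center, Far-L): Shop 1 can switch to Left (3 → 8). Not NE.
(Center, Left): Shop 1 can switch to Far-R (6 → 8). Not NE.
(Center, Center): Shop 1 can switch to Right (4 → 5). Not NE.
(Center, Right): Shop 2 can switch to Left (2 → 5). Not NE.
(Center, Far-R): Shop 1 can switch to Left (1 → 2). Not NE.
(Right, Far-L): Shop 1 can switch to Left (0 → 8). Not NE.
(Right, Left): Shop 1 can switch to Left (0 → 4). Not NE.
(Right, Center): Shop 1 can switch to Far-R (5 → 8). Not NE.
(Right, Far-R): Shop 1 gets 6, best alternative 3; Shop 2 gets 8, best alternative 6. No profitable deviation — NE.
(The remaining 6 profiles each have a profitable deviation by the same check.)

(Left, Far-L); (Right, Far-R)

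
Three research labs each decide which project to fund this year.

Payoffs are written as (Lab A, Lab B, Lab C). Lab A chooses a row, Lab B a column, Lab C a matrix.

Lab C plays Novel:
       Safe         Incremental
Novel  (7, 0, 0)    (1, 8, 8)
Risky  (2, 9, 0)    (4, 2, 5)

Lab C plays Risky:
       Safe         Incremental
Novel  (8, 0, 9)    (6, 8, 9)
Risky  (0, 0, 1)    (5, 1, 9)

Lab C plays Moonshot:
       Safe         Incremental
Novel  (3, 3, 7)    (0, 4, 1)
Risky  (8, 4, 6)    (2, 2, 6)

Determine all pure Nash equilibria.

The pure Nash equilibria are (Novel, Incremental, Risky); (Risky, Safe, Moonshot).

(Novel, Safe, Novel): Lab B can switch to Incremental (0 → 8). Not NE.
(Novel, Safe, Risky): Lab B can switch to Incremental (0 → 8). Not NE.
(Novel, Safe, Moonshot): Lab A can switch to Risky (3 → 8). Not NE.
(Novel, Incremental, Novel): Lab A can switch to Risky (1 → 4). Not NE.
(Novel, Incremental, Risky): Lab A gets 6, best alternative 5; Lab B gets 8, best alternative 0; Lab C gets 9, best alternative 8. No profitable deviation — NE.
(Novel, Incremental, Moonshot): Lab A can switch to Risky (0 → 2). Not NE.
(Risky, Safe, Novel): Lab A can switch to Novel (2 → 7). Not NE.
(Risky, Safe, Risky): Lab A can switch to Novel (0 → 8). Not NE.
(Risky, Safe, Moonshot): Lab A gets 8, best alternative 3; Lab B gets 4, best alternative 2; Lab C gets 6, best alternative 1. No profitable deviation — NE.
(Risky, Incremental, Novel): Lab B can switch to Safe (2 → 9). Not NE.
(Risky, Incremental, Risky): Lab A can switch to Novel (5 → 6). Not NE.
(Risky, Incremental, Moonshot): Lab B can switch to Safe (2 → 4). Not NE.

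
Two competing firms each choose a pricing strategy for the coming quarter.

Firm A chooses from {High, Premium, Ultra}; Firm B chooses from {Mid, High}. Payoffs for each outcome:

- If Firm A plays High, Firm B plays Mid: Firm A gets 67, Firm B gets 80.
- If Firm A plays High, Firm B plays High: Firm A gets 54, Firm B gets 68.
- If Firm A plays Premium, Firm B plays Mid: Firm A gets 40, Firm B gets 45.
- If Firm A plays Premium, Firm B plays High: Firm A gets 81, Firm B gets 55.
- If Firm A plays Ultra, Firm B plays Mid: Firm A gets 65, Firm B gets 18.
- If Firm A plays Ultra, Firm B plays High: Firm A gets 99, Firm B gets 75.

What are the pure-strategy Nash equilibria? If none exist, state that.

The pure Nash equilibria are (High, Mid), (Ultra, High).

For each player, find the best response to each opponent profile; mutual best responses are the pure NE.
Firm A against Mid: payoffs 67, 40, 65 → best response High.
Firm A against High: payoffs 54, 81, 99 → best response Ultra.
Firm B against High: payoffs 80, 68 → best response Mid.
Firm B against Premium: payoffs 45, 55 → best response High.
Firm B against Ultra: payoffs 18, 75 → best response High.
Mutual best responses: (High, Mid); (Ultra, High).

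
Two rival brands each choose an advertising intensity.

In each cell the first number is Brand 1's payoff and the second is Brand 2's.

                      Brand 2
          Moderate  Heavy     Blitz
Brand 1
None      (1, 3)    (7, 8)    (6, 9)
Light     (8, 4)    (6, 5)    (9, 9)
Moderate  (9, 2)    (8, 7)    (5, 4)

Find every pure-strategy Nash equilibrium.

Brand 1 against Moderate: payoffs 1, 8, 9 → best response Moderate.
Brand 1 against Heavy: payoffs 7, 6, 8 → best response Moderate.
Brand 1 against Blitz: payoffs 6, 9, 5 → best response Light.
Brand 2 against None: payoffs 3, 8, 9 → best response Blitz.
Brand 2 against Light: payoffs 4, 5, 9 → best response Blitz.
Brand 2 against Moderate: payoffs 2, 7, 4 → best response Heavy.
Mutual best responses: (Light, Blitz); (Moderate, Heavy).

(Light, Blitz); (Moderate, Heavy)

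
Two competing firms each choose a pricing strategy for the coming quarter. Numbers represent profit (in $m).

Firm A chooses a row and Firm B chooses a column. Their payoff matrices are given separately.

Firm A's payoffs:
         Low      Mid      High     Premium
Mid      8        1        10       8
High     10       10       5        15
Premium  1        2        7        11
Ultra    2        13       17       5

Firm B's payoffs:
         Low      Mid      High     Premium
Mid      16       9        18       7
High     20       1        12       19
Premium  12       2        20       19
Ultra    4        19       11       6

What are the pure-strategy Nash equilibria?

The pure Nash equilibria are (High, Low); (Ultra, Mid).

(Mid, Low): Firm A can switch to High (8 → 10). Not NE.
(Mid, Mid): Firm A can switch to High (1 → 10). Not NE.
(Mid, High): Firm A can switch to Ultra (10 → 17). Not NE.
(Mid, Premium): Firm A can switch to High (8 → 15). Not NE.
(High, Low): Firm A gets 10, best alternative 8; Firm B gets 20, best alternative 19. No profitable deviation — NE.
(High, Mid): Firm A can switch to Ultra (10 → 13). Not NE.
(High, High): Firm A can switch to Mid (5 → 10). Not NE.
(High, Premium): Firm B can switch to Low (19 → 20). Not NE.
(Premium, Low): Firm A can switch to Mid (1 → 8). Not NE.
(Ultra, Mid): Firm A gets 13, best alternative 10; Firm B gets 19, best alternative 11. No profitable deviation — NE.
(The remaining 6 profiles each have a profitable deviation by the same check.)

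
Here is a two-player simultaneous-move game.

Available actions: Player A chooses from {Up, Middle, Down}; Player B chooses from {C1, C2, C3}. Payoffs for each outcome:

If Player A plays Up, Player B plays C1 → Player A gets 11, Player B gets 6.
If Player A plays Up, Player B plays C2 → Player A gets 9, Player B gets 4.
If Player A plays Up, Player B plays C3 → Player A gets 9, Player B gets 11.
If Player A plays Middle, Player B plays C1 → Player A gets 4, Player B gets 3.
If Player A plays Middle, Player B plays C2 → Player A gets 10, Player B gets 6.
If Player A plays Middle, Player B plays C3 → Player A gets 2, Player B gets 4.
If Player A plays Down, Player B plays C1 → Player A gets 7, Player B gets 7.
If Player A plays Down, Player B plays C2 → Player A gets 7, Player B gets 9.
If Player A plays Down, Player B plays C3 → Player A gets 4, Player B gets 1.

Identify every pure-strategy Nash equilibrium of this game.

The pure Nash equilibria are (Up, C3), (Middle, C2).

For each player, find the best response to each opponent profile; mutual best responses are the pure NE.
Player A against C1: payoffs 11, 4, 7 → best response Up.
Player A against C2: payoffs 9, 10, 7 → best response Middle.
Player A against C3: payoffs 9, 2, 4 → best response Up.
Player B against Up: payoffs 6, 4, 11 → best response C3.
Player B against Middle: payoffs 3, 6, 4 → best response C2.
Player B against Down: payoffs 7, 9, 1 → best response C2.
Mutual best responses: (Up, C3); (Middle, C2).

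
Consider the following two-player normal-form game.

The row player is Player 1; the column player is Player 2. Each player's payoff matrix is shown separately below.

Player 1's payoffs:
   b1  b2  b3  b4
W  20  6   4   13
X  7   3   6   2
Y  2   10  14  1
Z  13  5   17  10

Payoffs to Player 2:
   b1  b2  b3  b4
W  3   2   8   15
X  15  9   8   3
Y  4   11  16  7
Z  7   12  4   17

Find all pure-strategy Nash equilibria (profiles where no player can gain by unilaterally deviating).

For each strategy profile, look for a profitable unilateral deviation.
(W, b1): Player 2 can switch to b3 (3 → 8). Not NE.
(W, b2): Player 1 can switch to Y (6 → 10). Not NE.
(W, b3): Player 1 can switch to X (4 → 6). Not NE.
(W, b4): Player 1 gets 13, best alternative 10; Player 2 gets 15, best alternative 8. No profitable deviation — NE.
(X, b1): Player 1 can switch to W (7 → 20). Not NE.
(X, b2): Player 1 can switch to W (3 → 6). Not NE.
(X, b3): Player 1 can switch to Y (6 → 14). Not NE.
(The remaining 9 profiles each have a profitable deviation by the same check.)

(W, b4)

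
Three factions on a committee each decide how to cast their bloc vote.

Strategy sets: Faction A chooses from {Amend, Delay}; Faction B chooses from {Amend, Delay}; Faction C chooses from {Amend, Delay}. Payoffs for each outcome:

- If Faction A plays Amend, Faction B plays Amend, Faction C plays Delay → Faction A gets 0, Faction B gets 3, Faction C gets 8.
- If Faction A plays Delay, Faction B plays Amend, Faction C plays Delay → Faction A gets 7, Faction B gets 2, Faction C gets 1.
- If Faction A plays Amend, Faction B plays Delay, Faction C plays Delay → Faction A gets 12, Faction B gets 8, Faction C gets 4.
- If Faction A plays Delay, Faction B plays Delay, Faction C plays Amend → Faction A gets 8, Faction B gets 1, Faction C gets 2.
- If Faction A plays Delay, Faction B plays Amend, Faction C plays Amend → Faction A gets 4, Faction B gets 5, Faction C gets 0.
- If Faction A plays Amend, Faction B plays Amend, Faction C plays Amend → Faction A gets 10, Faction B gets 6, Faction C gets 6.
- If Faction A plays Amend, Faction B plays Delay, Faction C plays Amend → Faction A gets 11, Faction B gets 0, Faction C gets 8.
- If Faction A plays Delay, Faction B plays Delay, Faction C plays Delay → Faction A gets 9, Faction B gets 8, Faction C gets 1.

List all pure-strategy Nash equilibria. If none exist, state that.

For each player, find the best response to each opponent profile; mutual best responses are the pure NE.
Faction A against (Amend, Amend): payoffs 10, 4 → best response Amend.
Faction A against (Amend, Delay): payoffs 0, 7 → best response Delay.
Faction A against (Delay, Amend): payoffs 11, 8 → best response Amend.
Faction A against (Delay, Delay): payoffs 12, 9 → best response Amend.
Faction B against (Amend, Amend): payoffs 6, 0 → best response Amend.
Faction B against (Amend, Delay): payoffs 3, 8 → best response Delay.
Faction B against (Delay, Amend): payoffs 5, 1 → best response Amend.
Faction B against (Delay, Delay): payoffs 2, 8 → best response Delay.
Faction C against (Amend, Amend): payoffs 6, 8 → best response Delay.
Faction C against (Amend, Delay): payoffs 8, 4 → best response Amend.
Faction C against (Delay, Amend): payoffs 0, 1 → best response Delay.
Faction C against (Delay, Delay): payoffs 2, 1 → best response Amend.
No profile is a mutual best response for all players.

This game has no pure Nash equilibrium.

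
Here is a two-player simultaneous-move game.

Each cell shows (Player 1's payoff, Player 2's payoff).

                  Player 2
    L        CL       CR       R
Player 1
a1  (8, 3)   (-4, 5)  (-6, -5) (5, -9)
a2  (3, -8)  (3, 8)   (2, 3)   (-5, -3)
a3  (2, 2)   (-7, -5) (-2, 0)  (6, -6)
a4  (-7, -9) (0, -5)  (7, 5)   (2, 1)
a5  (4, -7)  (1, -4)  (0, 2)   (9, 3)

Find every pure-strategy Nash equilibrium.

Check each profile: it is a Nash equilibrium iff no player can strictly gain by switching unilaterally.
(a1, L): Player 2 can switch to CL (3 → 5). Not NE.
(a1, CL): Player 1 can switch to a2 (-4 → 3). Not NE.
(a1, CR): Player 1 can switch to a2 (-6 → 2). Not NE.
(a1, R): Player 1 can switch to a3 (5 → 6). Not NE.
(a2, L): Player 1 can switch to a1 (3 → 8). Not NE.
(a2, CL): Player 1 gets 3, best alternative 1; Player 2 gets 8, best alternative 3. No profitable deviation — NE.
(a2, CR): Player 1 can switch to a4 (2 → 7). Not NE.
(a2, R): Player 1 can switch to a1 (-5 → 5). Not NE.
(a3, L): Player 1 can switch to a1 (2 → 8). Not NE.
(a3, CL): Player 1 can switch to a1 (-7 → -4). Not NE.
(a3, CR): Player 1 can switch to a2 (-2 → 2). Not NE.
(a4, CR): Player 1 gets 7, best alternative 2; Player 2 gets 5, best alternative 1. No profitable deviation — NE.
(a5, R): Player 1 gets 9, best alternative 6; Player 2 gets 3, best alternative 2. No profitable deviation — NE.
(The remaining 7 profiles each have a profitable deviation by the same check.)

The pure Nash equilibria are (a2, CL), (a4, CR), (a5, R).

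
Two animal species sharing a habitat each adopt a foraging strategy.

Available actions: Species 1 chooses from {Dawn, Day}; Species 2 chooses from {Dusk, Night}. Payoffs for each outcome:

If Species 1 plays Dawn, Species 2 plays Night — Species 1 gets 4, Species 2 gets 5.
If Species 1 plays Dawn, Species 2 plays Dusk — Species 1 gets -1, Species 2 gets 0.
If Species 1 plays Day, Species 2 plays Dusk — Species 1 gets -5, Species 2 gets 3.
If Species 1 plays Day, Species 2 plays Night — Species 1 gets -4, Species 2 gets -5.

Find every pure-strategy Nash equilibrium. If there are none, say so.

Check each profile: it is a Nash equilibrium iff no player can strictly gain by switching unilaterally.
(Dawn, Dusk): Species 2 can switch to Night (0 → 5). Not NE.
(Dawn, Night): Species 1 gets 4, best alternative -4; Species 2 gets 5, best alternative 0. No profitable deviation — NE.
(Day, Dusk): Species 1 can switch to Dawn (-5 → -1). Not NE.
(Day, Night): Species 1 can switch to Dawn (-4 → 4). Not NE.

The unique pure-strategy Nash equilibrium is (Dawn, Night).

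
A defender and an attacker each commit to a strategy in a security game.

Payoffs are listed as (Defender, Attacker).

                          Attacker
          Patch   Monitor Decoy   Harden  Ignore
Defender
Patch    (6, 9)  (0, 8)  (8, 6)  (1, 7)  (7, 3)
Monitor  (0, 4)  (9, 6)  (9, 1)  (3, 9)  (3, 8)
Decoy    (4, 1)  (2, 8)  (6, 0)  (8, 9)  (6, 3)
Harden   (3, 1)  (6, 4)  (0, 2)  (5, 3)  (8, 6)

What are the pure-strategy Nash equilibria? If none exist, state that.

Pure-strategy Nash equilibria: (Patch, Patch), (Decoy, Harden), (Harden, Ignore)

Defender against Patch: payoffs 6, 0, 4, 3 → best response Patch.
Defender against Monitor: payoffs 0, 9, 2, 6 → best response Monitor.
Defender against Decoy: payoffs 8, 9, 6, 0 → best response Monitor.
Defender against Harden: payoffs 1, 3, 8, 5 → best response Decoy.
Defender against Ignore: payoffs 7, 3, 6, 8 → best response Harden.
Attacker against Patch: payoffs 9, 8, 6, 7, 3 → best response Patch.
Attacker against Monitor: payoffs 4, 6, 1, 9, 8 → best response Harden.
Attacker against Decoy: payoffs 1, 8, 0, 9, 3 → best response Harden.
Attacker against Harden: payoffs 1, 4, 2, 3, 6 → best response Ignore.
Mutual best responses: (Patch, Patch); (Decoy, Harden); (Harden, Ignore).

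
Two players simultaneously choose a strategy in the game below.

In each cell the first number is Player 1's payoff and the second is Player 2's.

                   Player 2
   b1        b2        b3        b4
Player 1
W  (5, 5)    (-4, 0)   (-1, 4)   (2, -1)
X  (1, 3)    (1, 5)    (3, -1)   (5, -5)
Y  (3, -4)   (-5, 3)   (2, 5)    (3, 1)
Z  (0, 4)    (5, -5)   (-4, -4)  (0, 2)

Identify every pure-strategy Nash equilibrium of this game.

Mark each player's best response to every combination of opponents' strategies; a profile where every player is best-responding is a pure Nash equilibrium.
Player 1 against b1: payoffs 5, 1, 3, 0 → best response W.
Player 1 against b2: payoffs -4, 1, -5, 5 → best response Z.
Player 1 against b3: payoffs -1, 3, 2, -4 → best response X.
Player 1 against b4: payoffs 2, 5, 3, 0 → best response X.
Player 2 against W: payoffs 5, 0, 4, -1 → best response b1.
Player 2 against X: payoffs 3, 5, -1, -5 → best response b2.
Player 2 against Y: payoffs -4, 3, 5, 1 → best response b3.
Player 2 against Z: payoffs 4, -5, -4, 2 → best response b1.
Mutual best responses: (W, b1).

The unique pure-strategy Nash equilibrium is (W, b1).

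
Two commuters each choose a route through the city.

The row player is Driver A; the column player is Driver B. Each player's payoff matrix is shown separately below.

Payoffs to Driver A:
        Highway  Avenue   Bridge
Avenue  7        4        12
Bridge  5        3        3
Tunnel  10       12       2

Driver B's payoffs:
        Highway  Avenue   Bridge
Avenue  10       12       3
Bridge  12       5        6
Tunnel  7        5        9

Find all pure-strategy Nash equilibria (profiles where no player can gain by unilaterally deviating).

For each player, find the best response to each opponent profile; mutual best responses are the pure NE.
Driver A against Highway: payoffs 7, 5, 10 → best response Tunnel.
Driver A against Avenue: payoffs 4, 3, 12 → best response Tunnel.
Driver A against Bridge: payoffs 12, 3, 2 → best response Avenue.
Driver B against Avenue: payoffs 10, 12, 3 → best response Avenue.
Driver B against Bridge: payoffs 12, 5, 6 → best response Highway.
Driver B against Tunnel: payoffs 7, 5, 9 → best response Bridge.
No profile is a mutual best response for all players.

There is no pure-strategy Nash equilibrium.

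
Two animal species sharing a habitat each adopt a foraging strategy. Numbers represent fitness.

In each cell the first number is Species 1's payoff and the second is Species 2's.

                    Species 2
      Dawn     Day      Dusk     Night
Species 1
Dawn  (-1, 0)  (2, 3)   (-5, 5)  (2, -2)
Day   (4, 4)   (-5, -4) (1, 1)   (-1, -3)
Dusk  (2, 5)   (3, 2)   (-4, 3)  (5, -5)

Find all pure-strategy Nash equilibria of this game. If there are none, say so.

(Day, Dawn)

(Dawn, Dawn): Species 1 can switch to Day (-1 → 4). Not NE.
(Dawn, Day): Species 1 can switch to Dusk (2 → 3). Not NE.
(Dawn, Dusk): Species 1 can switch to Day (-5 → 1). Not NE.
(Dawn, Night): Species 1 can switch to Dusk (2 → 5). Not NE.
(Day, Dawn): Species 1 gets 4, best alternative 2; Species 2 gets 4, best alternative 1. No profitable deviation — NE.
(Day, Day): Species 1 can switch to Dawn (-5 → 2). Not NE.
(Day, Dusk): Species 2 can switch to Dawn (1 → 4). Not NE.
(Day, Night): Species 1 can switch to Dawn (-1 → 2). Not NE.
(Dusk, Dawn): Species 1 can switch to Day (2 → 4). Not NE.
(The remaining 3 profiles each have a profitable deviation by the same check.)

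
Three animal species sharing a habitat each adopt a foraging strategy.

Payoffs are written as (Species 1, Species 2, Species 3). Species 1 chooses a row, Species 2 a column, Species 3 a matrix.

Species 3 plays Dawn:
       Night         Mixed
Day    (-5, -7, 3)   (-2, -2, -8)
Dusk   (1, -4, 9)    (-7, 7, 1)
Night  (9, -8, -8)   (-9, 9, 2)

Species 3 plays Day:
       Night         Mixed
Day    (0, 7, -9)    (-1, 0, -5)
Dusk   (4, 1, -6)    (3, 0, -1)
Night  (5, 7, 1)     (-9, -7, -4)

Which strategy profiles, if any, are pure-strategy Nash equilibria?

Species 1 against (Night, Dawn): payoffs -5, 1, 9 → best response Night.
Species 1 against (Night, Day): payoffs 0, 4, 5 → best response Night.
Species 1 against (Mixed, Dawn): payoffs -2, -7, -9 → best response Day.
Species 1 against (Mixed, Day): payoffs -1, 3, -9 → best response Dusk.
Species 2 against (Day, Dawn): payoffs -7, -2 → best response Mixed.
Species 2 against (Day, Day): payoffs 7, 0 → best response Night.
Species 2 against (Dusk, Dawn): payoffs -4, 7 → best response Mixed.
Species 2 against (Dusk, Day): payoffs 1, 0 → best response Night.
Species 2 against (Night, Dawn): payoffs -8, 9 → best response Mixed.
Species 2 against (Night, Day): payoffs 7, -7 → best response Night.
Species 3 against (Day, Night): payoffs 3, -9 → best response Dawn.
Species 3 against (Day, Mixed): payoffs -8, -5 → best response Day.
Species 3 against (Dusk, Night): payoffs 9, -6 → best response Dawn.
Species 3 against (Dusk, Mixed): payoffs 1, -1 → best response Dawn.
Species 3 against (Night, Night): payoffs -8, 1 → best response Day.
Species 3 against (Night, Mixed): payoffs 2, -4 → best response Dawn.
Mutual best responses: (Night, Night, Day).

Pure NE: (Night, Night, Day)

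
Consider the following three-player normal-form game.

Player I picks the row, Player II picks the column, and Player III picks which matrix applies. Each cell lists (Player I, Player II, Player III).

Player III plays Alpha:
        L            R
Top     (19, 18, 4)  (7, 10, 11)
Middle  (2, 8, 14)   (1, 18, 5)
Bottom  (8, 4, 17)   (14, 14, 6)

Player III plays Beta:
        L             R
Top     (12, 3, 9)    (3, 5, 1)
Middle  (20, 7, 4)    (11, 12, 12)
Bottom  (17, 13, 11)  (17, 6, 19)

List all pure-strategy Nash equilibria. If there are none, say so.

none

(Top, L, Alpha): Player III can switch to Beta (4 → 9). Not NE.
(Top, L, Beta): Player I can switch to Middle (12 → 20). Not NE.
(Top, R, Alpha): Player I can switch to Bottom (7 → 14). Not NE.
(Top, R, Beta): Player I can switch to Middle (3 → 11). Not NE.
(Middle, L, Alpha): Player I can switch to Top (2 → 19). Not NE.
(Middle, L, Beta): Player II can switch to R (7 → 12). Not NE.
(Middle, R, Alpha): Player I can switch to Top (1 → 7). Not NE.
(Middle, R, Beta): Player I can switch to Bottom (11 → 17). Not NE.
(The remaining 4 profiles each have a profitable deviation by the same check.)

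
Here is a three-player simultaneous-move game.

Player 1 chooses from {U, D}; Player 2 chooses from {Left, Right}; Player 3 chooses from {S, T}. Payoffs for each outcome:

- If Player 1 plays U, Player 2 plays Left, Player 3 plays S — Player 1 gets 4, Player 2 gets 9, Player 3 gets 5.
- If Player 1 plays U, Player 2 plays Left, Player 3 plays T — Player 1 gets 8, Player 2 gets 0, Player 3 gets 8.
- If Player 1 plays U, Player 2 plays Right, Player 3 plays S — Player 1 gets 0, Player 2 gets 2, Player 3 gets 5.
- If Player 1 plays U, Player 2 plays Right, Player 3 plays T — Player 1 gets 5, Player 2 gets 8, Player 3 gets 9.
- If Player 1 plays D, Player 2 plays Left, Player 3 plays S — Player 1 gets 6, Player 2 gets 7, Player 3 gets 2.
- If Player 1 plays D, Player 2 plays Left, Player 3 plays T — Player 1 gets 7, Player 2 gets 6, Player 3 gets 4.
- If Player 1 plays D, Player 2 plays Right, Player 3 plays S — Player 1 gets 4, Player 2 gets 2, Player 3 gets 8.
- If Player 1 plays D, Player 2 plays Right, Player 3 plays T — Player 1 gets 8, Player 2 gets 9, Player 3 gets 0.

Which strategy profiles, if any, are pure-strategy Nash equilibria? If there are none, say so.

Player 1 against (Left, S): payoffs 4, 6 → best response D.
Player 1 against (Left, T): payoffs 8, 7 → best response U.
Player 1 against (Right, S): payoffs 0, 4 → best response D.
Player 1 against (Right, T): payoffs 5, 8 → best response D.
Player 2 against (U, S): payoffs 9, 2 → best response Left.
Player 2 against (U, T): payoffs 0, 8 → best response Right.
Player 2 against (D, S): payoffs 7, 2 → best response Left.
Player 2 against (D, T): payoffs 6, 9 → best response Right.
Player 3 against (U, Left): payoffs 5, 8 → best response T.
Player 3 against (U, Right): payoffs 5, 9 → best response T.
Player 3 against (D, Left): payoffs 2, 4 → best response T.
Player 3 against (D, Right): payoffs 8, 0 → best response S.
No profile is a mutual best response for all players.

This game has no pure Nash equilibrium.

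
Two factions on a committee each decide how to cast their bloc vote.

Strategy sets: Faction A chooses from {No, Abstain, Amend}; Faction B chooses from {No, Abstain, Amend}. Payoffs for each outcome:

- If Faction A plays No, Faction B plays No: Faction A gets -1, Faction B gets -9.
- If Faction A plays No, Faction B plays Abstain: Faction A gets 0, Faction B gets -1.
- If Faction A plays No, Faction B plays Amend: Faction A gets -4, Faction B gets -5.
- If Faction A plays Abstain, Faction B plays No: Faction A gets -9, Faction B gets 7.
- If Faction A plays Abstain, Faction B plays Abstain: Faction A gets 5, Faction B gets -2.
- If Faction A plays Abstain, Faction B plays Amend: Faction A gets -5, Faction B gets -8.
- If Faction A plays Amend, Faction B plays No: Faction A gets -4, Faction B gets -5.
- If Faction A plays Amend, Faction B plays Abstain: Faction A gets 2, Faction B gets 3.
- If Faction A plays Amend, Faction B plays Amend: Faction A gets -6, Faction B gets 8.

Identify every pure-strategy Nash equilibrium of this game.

Faction A against No: payoffs -1, -9, -4 → best response No.
Faction A against Abstain: payoffs 0, 5, 2 → best response Abstain.
Faction A against Amend: payoffs -4, -5, -6 → best response No.
Faction B against No: payoffs -9, -1, -5 → best response Abstain.
Faction B against Abstain: payoffs 7, -2, -8 → best response No.
Faction B against Amend: payoffs -5, 3, 8 → best response Amend.
No profile is a mutual best response for all players.

No pure-strategy Nash equilibrium.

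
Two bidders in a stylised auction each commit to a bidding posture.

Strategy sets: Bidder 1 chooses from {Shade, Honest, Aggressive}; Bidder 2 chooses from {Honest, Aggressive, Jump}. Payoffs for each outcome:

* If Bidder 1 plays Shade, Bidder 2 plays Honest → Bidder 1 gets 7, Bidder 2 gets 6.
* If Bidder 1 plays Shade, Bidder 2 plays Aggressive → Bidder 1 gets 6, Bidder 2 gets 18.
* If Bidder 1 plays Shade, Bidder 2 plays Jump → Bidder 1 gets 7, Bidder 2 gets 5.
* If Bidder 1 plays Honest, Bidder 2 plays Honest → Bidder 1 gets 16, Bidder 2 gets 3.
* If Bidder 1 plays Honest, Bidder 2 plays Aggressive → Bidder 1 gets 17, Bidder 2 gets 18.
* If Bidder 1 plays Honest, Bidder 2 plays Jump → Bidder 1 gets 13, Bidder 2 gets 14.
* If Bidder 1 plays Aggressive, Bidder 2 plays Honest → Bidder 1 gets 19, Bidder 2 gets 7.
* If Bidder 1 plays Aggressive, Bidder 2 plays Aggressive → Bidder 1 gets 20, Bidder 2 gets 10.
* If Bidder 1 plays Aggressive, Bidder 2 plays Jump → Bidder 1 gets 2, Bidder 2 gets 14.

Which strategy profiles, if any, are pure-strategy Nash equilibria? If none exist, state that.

Bidder 1 against Honest: payoffs 7, 16, 19 → best response Aggressive.
Bidder 1 against Aggressive: payoffs 6, 17, 20 → best response Aggressive.
Bidder 1 against Jump: payoffs 7, 13, 2 → best response Honest.
Bidder 2 against Shade: payoffs 6, 18, 5 → best response Aggressive.
Bidder 2 against Honest: payoffs 3, 18, 14 → best response Aggressive.
Bidder 2 against Aggressive: payoffs 7, 10, 14 → best response Jump.
No profile is a mutual best response for all players.

There is no pure-strategy Nash equilibrium.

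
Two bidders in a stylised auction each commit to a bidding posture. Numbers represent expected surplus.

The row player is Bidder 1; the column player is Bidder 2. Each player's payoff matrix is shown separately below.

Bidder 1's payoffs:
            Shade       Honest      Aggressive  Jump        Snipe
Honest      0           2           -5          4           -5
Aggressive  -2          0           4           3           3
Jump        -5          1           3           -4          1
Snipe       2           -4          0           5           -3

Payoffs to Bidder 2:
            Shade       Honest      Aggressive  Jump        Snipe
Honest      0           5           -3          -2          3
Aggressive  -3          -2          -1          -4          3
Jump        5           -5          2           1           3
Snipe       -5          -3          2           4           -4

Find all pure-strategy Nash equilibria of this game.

(Honest, Honest) and (Aggressive, Snipe) and (Snipe, Jump)

(Honest, Shade): Bidder 1 can switch to Snipe (0 → 2). Not NE.
(Honest, Honest): Bidder 1 gets 2, best alternative 1; Bidder 2 gets 5, best alternative 3. No profitable deviation — NE.
(Honest, Aggressive): Bidder 1 can switch to Aggressive (-5 → 4). Not NE.
(Honest, Jump): Bidder 1 can switch to Snipe (4 → 5). Not NE.
(Honest, Snipe): Bidder 1 can switch to Aggressive (-5 → 3). Not NE.
(Aggressive, Shade): Bidder 1 can switch to Honest (-2 → 0). Not NE.
(Aggressive, Honest): Bidder 1 can switch to Honest (0 → 2). Not NE.
(Aggressive, Aggressive): Bidder 2 can switch to Snipe (-1 → 3). Not NE.
(Aggressive, Jump): Bidder 1 can switch to Honest (3 → 4). Not NE.
(Aggressive, Snipe): Bidder 1 gets 3, best alternative 1; Bidder 2 gets 3, best alternative -1. No profitable deviation — NE.
(Jump, Shade): Bidder 1 can switch to Honest (-5 → 0). Not NE.
(Jump, Honest): Bidder 1 can switch to Honest (1 → 2). Not NE.
(Jump, Aggressive): Bidder 1 can switch to Aggressive (3 → 4). Not NE.
(Jump, Jump): Bidder 1 can switch to Honest (-4 → 4). Not NE.
(Snipe, Jump): Bidder 1 gets 5, best alternative 4; Bidder 2 gets 4, best alternative 2. No profitable deviation — NE.
(The remaining 5 profiles each have a profitable deviation by the same check.)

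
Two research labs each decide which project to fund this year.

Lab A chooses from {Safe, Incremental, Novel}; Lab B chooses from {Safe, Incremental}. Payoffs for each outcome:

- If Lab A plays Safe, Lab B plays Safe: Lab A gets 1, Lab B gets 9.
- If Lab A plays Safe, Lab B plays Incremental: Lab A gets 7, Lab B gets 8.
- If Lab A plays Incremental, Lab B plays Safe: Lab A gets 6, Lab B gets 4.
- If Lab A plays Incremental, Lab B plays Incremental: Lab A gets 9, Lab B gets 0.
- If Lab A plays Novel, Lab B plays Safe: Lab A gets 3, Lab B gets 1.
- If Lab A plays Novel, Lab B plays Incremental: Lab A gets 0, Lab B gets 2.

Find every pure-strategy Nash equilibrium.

(Safe, Safe): Lab A can switch to Incremental (1 → 6). Not NE.
(Safe, Incremental): Lab A can switch to Incremental (7 → 9). Not NE.
(Incremental, Safe): Lab A gets 6, best alternative 3; Lab B gets 4, best alternative 0. No profitable deviation — NE.
(Incremental, Incremental): Lab B can switch to Safe (0 → 4). Not NE.
(Novel, Safe): Lab A can switch to Incremental (3 → 6). Not NE.
(Novel, Incremental): Lab A can switch to Safe (0 → 7). Not NE.

Pure NE: (Incremental, Safe)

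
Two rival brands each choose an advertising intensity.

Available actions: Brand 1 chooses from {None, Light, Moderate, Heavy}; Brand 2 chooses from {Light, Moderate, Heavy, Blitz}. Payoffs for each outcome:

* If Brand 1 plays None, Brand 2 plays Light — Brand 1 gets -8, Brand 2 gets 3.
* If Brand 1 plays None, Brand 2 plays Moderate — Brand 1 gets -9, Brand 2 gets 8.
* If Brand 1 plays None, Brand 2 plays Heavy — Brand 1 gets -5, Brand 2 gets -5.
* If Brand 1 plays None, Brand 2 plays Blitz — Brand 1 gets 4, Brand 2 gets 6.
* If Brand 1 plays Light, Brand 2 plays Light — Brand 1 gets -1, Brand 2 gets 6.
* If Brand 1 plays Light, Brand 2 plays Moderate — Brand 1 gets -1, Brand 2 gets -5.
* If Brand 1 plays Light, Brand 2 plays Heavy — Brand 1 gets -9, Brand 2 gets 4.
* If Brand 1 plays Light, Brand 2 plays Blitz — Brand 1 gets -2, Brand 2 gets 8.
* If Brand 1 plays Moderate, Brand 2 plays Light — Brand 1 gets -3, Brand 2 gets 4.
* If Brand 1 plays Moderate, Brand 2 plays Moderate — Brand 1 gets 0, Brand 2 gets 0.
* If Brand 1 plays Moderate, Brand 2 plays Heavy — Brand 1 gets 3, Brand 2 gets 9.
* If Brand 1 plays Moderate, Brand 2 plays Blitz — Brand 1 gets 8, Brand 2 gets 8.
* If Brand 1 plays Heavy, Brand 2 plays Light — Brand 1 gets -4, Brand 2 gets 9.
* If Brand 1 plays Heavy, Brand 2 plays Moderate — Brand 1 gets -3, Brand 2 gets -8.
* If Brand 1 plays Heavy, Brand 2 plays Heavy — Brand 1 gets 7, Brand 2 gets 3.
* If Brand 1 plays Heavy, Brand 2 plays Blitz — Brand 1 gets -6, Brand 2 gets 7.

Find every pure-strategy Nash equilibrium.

There is no pure-strategy Nash equilibrium.

(None, Light): Brand 1 can switch to Light (-8 → -1). Not NE.
(None, Moderate): Brand 1 can switch to Light (-9 → -1). Not NE.
(None, Heavy): Brand 1 can switch to Moderate (-5 → 3). Not NE.
(None, Blitz): Brand 1 can switch to Moderate (4 → 8). Not NE.
(Light, Light): Brand 2 can switch to Blitz (6 → 8). Not NE.
(Light, Moderate): Brand 1 can switch to Moderate (-1 → 0). Not NE.
(The remaining 10 profiles each have a profitable deviation by the same check.)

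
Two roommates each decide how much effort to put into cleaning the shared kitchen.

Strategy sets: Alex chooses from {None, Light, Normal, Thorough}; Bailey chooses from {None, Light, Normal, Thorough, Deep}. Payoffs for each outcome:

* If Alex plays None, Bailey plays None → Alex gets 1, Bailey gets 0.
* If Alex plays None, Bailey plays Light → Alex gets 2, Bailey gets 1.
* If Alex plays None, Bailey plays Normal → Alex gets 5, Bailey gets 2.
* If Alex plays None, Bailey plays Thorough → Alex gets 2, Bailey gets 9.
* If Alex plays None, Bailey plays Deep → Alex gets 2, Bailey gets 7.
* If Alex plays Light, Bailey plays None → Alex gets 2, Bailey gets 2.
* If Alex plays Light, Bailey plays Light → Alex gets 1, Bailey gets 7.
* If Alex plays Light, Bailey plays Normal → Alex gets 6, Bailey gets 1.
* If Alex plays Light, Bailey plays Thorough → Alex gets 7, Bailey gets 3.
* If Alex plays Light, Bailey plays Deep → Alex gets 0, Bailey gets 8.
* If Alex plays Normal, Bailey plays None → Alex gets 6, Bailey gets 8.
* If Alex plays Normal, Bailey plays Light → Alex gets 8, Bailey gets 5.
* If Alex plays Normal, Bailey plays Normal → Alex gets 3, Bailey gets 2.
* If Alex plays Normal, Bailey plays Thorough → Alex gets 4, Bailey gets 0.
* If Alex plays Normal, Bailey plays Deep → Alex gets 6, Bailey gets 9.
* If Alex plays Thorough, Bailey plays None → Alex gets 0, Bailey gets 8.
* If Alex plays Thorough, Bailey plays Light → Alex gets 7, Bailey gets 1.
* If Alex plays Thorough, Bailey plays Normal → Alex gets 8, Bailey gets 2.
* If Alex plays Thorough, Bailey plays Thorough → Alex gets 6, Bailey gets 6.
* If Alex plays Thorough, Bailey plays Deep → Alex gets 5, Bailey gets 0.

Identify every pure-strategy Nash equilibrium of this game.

The unique pure-strategy Nash equilibrium is (Normal, Deep).

Mark each player's best response to every combination of opponents' strategies; a profile where every player is best-responding is a pure Nash equilibrium.
Alex against None: payoffs 1, 2, 6, 0 → best response Normal.
Alex against Light: payoffs 2, 1, 8, 7 → best response Normal.
Alex against Normal: payoffs 5, 6, 3, 8 → best response Thorough.
Alex against Thorough: payoffs 2, 7, 4, 6 → best response Light.
Alex against Deep: payoffs 2, 0, 6, 5 → best response Normal.
Bailey against None: payoffs 0, 1, 2, 9, 7 → best response Thorough.
Bailey against Light: payoffs 2, 7, 1, 3, 8 → best response Deep.
Bailey against Normal: payoffs 8, 5, 2, 0, 9 → best response Deep.
Bailey against Thorough: payoffs 8, 1, 2, 6, 0 → best response None.
Mutual best responses: (Normal, Deep).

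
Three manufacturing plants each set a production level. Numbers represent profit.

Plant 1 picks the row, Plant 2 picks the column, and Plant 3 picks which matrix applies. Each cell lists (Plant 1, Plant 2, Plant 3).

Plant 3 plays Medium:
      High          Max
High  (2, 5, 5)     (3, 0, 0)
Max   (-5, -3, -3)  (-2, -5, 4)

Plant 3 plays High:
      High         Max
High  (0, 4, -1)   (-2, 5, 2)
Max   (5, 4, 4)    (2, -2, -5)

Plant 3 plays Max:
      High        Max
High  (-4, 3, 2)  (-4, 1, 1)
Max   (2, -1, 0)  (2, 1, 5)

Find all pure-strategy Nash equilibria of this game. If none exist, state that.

Pure-strategy Nash equilibria: (High, High, Medium) and (Max, High, High) and (Max, Max, Max)

Plant 1 against (High, Medium): payoffs 2, -5 → best response High.
Plant 1 against (High, High): payoffs 0, 5 → best response Max.
Plant 1 against (High, Max): payoffs -4, 2 → best response Max.
Plant 1 against (Max, Medium): payoffs 3, -2 → best response High.
Plant 1 against (Max, High): payoffs -2, 2 → best response Max.
Plant 1 against (Max, Max): payoffs -4, 2 → best response Max.
Plant 2 against (High, Medium): payoffs 5, 0 → best response High.
Plant 2 against (High, High): payoffs 4, 5 → best response Max.
Plant 2 against (High, Max): payoffs 3, 1 → best response High.
Plant 2 against (Max, Medium): payoffs -3, -5 → best response High.
Plant 2 against (Max, High): payoffs 4, -2 → best response High.
Plant 2 against (Max, Max): payoffs -1, 1 → best response Max.
Plant 3 against (High, High): payoffs 5, -1, 2 → best response Medium.
Plant 3 against (High, Max): payoffs 0, 2, 1 → best response High.
Plant 3 against (Max, High): payoffs -3, 4, 0 → best response High.
Plant 3 against (Max, Max): payoffs 4, -5, 5 → best response Max.
Mutual best responses: (High, High, Medium); (Max, High, High); (Max, Max, Max).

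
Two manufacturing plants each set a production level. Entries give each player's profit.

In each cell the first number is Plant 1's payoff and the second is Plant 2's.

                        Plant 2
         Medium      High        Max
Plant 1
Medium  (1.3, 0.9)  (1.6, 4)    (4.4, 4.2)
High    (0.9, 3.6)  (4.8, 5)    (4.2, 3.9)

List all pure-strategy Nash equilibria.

(Medium, Max); (High, High)

Plant 1 against Medium: payoffs 1.3, 0.9 → best response Medium.
Plant 1 against High: payoffs 1.6, 4.8 → best response High.
Plant 1 against Max: payoffs 4.4, 4.2 → best response Medium.
Plant 2 against Medium: payoffs 0.9, 4, 4.2 → best response Max.
Plant 2 against High: payoffs 3.6, 5, 3.9 → best response High.
Mutual best responses: (Medium, Max); (High, High).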